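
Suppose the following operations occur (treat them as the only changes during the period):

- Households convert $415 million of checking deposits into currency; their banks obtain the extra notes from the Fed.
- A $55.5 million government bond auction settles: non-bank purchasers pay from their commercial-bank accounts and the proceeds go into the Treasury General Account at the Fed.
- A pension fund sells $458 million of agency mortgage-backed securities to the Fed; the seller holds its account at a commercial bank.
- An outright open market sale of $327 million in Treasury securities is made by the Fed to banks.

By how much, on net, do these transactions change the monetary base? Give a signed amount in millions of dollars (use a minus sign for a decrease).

+$75.5 million

Currency withdrawal $415 million: just a shift between currency and reserves — both are base money → 0.
Government account inflow $55.5 million: reserves shift to a non-base liability → −$55.5M.
Asset purchase (from non-banks) $458 million: Fed balance sheet expands → +$458M.
OMO sale (to banks) $327 million: Fed balance sheet contracts → −$327M.
Net: 0 − 55.5 + 458 − 327 = +$75.5 million.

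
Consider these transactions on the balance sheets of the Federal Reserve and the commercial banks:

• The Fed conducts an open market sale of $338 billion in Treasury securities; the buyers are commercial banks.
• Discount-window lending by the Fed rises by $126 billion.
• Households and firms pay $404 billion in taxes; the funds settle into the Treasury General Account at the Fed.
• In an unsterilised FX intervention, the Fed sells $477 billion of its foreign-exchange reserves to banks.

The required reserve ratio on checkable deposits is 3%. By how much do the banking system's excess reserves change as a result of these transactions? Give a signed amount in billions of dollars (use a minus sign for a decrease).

OMO sale (to banks) $338 billion: reserves −$338B, deposits 0.
Discount-window loan $126 billion: reserves +$126B, deposits 0.
Government account inflow $404 billion: reserves −$404B, deposits −$404B.
FX sale $477 billion: reserves −$477B, deposits 0.
Totals: Δreserves = −$1093B, Δdeposits = −$404B.
Δrequired reserves = 3% × −$404B = −$12.12B.
Δexcess reserves = Δreserves − Δrequired = −$1093B − (−$12.12B) = -$1080.88 billion.

-$1080.88 billion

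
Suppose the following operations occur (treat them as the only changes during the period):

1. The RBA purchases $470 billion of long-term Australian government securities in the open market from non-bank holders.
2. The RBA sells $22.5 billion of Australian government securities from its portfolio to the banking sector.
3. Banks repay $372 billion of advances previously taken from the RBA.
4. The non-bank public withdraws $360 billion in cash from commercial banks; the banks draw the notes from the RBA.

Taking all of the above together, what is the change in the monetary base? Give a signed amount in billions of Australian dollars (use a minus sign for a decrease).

RBA balance sheet:
  Assets:      Securities +$447.5B, Loans to banks −$372B
  Liabilities: Bank reserves −$284.5B, Currency in circulation +$360B
Monetary base = currency + reserves: +$360B + (−$284.5B) = +$75.5 billion.

+$75.5 billion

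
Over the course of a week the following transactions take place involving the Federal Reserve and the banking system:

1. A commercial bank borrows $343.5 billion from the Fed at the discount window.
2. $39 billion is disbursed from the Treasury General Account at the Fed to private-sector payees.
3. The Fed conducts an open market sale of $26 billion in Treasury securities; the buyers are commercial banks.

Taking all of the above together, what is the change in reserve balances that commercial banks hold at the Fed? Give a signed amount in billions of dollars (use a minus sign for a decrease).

Discount-window loan $343.5 billion: the loan is credited to the bank's reserve account → +$343.5B.
Government spending $39 billion: government payments flow into bank reserve accounts → +$39B.
OMO sale (to banks) $26 billion: the buying banks pay out of their reserve balances → −$26B.
Net: 343.5 + 39 − 26 = +$356.5 billion.

+$356.5 billion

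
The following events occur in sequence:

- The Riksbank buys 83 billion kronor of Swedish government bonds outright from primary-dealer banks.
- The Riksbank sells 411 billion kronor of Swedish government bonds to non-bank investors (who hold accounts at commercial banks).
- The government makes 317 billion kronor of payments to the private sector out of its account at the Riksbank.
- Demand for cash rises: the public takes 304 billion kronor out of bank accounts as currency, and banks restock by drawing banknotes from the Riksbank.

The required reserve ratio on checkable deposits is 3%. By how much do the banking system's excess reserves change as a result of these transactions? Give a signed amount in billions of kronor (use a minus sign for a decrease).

-303.06 billion

OMO purchase (from banks) 83 billion kronor: reserves +83B, deposits 0.
Asset sale (to non-banks) 411 billion kronor: reserves −411B, deposits −411B.
Government spending 317 billion kronor: reserves +317B, deposits +317B.
Currency withdrawal 304 billion kronor: reserves −304B, deposits −304B.
Totals: Δreserves = −315B, Δdeposits = −398B.
Δrequired reserves = 3% × −398B = −11.94B.
Δexcess reserves = Δreserves − Δrequired = −315B − (−11.94B) = -303.06 billion.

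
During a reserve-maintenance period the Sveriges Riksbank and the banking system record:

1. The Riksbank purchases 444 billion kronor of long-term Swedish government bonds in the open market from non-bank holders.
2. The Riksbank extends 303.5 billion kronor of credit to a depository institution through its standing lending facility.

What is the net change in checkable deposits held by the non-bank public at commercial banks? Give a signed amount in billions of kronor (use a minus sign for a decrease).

+444 billion

Asset purchase (from non-banks) 444 billion kronor: non-bank counterparties' bank balances rise → +444B.
Discount-window loan 303.5 billion kronor: the counterparty is a bank, so public deposits are unchanged → 0.
Net: 444 + 0 = +444 billion.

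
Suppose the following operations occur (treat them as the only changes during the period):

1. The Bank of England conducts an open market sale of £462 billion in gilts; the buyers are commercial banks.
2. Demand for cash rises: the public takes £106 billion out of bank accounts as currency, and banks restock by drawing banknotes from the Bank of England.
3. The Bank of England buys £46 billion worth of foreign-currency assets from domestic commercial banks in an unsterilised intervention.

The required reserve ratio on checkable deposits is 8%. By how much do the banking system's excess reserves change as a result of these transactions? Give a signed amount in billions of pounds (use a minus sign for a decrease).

OMO sale (to banks) £462 billion: reserves −£462B, deposits 0.
Currency withdrawal £106 billion: reserves −£106B, deposits −£106B.
FX purchase £46 billion: reserves +£46B, deposits 0.
Totals: Δreserves = −£522B, Δdeposits = −£106B.
Δrequired reserves = 8% × −£106B = −£8.48B.
Δexcess reserves = Δreserves − Δrequired = −£522B − (−£8.48B) = -£513.52 billion.

-£513.52 billion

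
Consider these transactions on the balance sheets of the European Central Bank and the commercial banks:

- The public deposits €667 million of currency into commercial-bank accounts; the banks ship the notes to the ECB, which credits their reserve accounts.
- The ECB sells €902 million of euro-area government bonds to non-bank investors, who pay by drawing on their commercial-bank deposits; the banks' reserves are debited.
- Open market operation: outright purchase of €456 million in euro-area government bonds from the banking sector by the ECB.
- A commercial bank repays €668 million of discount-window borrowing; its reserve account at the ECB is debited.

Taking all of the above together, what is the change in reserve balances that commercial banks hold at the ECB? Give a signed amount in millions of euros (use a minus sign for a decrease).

-€447 million

Currency deposit €667 million: returned notes are swapped for reserve credit → +€667M.
Asset sale (to non-banks) €902 million: the non-bank buyers' banks settle from reserves → −€902M.
OMO purchase (from banks) €456 million: the ECB pays by crediting reserve accounts → +€456M.
Discount-window repayment €668 million: repayment is debited from reserves → −€668M.
Net: 667 − 902 + 456 − 668 = -€447 million.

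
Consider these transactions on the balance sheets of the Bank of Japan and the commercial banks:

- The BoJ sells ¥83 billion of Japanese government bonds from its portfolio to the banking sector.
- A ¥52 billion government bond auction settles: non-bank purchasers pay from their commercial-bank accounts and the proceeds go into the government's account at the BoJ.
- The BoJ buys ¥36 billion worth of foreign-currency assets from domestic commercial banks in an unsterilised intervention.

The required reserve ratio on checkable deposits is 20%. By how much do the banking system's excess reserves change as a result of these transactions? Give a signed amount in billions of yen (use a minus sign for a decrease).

OMO sale (to banks) ¥83 billion: reserves −¥83B, deposits 0.
Government account inflow ¥52 billion: reserves −¥52B, deposits −¥52B.
FX purchase ¥36 billion: reserves +¥36B, deposits 0.
Totals: Δreserves = −¥99B, Δdeposits = −¥52B.
Δrequired reserves = 20% × −¥52B = −¥10.4B.
Δexcess reserves = Δreserves − Δrequired = −¥99B − (−¥10.4B) = -¥88.6 billion.

-¥88.6 billion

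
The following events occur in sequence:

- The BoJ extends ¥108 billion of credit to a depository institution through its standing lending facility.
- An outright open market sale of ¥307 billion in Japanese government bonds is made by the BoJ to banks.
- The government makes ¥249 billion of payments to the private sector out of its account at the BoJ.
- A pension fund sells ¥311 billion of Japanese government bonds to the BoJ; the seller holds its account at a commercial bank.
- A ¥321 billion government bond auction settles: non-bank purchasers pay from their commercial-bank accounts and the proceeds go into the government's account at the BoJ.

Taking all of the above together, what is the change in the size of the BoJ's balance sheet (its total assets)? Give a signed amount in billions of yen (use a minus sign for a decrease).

Discount-window loan ¥108 billion: a BoJ asset is acquired → +¥108B.
OMO sale (to banks) ¥307 billion: a BoJ asset is shed → −¥307B.
Government spending ¥249 billion: only the composition of liabilities changes → 0.
Asset purchase (from non-banks) ¥311 billion: a BoJ asset is acquired → +¥311B.
Government account inflow ¥321 billion: only the composition of liabilities changes → 0.
Net: 108 − 307 + 0 + 311 + 0 = +¥112 billion.

+¥112 billion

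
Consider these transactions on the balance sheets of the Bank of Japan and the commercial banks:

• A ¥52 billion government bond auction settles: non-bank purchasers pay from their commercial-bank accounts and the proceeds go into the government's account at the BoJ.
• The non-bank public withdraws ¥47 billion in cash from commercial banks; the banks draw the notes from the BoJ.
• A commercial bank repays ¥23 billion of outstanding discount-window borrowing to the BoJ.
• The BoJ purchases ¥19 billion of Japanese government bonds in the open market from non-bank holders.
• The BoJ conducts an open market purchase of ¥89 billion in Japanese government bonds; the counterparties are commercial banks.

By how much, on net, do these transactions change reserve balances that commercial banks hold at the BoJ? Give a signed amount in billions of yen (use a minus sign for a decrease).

-¥14 billion

BoJ balance sheet:
  Assets:      Securities +¥108B, Loans to banks −¥23B
  Liabilities: Bank reserves −¥14B, Currency in circulation +¥47B, Government deposits +¥52B
Commercial banking system:
  Assets:      Reserves at CB −¥14B, Securities −¥89B
  Liabilities: Checkable deposits −¥80B, Borrowings from CB −¥23B
So the change in reserve balances that commercial banks hold at the BoJ is -¥14 billion.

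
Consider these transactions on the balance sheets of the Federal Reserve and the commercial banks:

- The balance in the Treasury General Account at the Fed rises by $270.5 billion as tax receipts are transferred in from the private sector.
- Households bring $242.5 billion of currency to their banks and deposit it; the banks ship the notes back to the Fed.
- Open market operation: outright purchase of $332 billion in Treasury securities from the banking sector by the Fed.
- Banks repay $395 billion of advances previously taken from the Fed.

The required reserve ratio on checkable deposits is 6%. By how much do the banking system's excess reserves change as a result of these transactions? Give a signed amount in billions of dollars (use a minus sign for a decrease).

Government account inflow $270.5 billion: reserves −$270.5B, deposits −$270.5B.
Currency deposit $242.5 billion: reserves +$242.5B, deposits +$242.5B.
OMO purchase (from banks) $332 billion: reserves +$332B, deposits 0.
Discount-window repayment $395 billion: reserves −$395B, deposits 0.
Totals: Δreserves = −$91B, Δdeposits = −$28B.
Δrequired reserves = 6% × −$28B = −$1.68B.
Δexcess reserves = Δreserves − Δrequired = −$91B − (−$1.68B) = -$89.32 billion.

-$89.32 billion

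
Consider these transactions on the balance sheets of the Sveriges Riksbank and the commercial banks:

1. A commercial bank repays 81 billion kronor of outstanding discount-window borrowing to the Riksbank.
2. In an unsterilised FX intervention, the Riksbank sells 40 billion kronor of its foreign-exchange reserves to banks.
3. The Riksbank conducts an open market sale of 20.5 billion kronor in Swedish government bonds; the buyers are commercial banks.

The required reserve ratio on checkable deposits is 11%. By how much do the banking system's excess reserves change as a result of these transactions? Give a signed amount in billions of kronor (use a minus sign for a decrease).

-141.5 billion

Discount-window repayment 81 billion kronor: reserves −81B, deposits 0.
FX sale 40 billion kronor: reserves −40B, deposits 0.
OMO sale (to banks) 20.5 billion kronor: reserves −20.5B, deposits 0.
Totals: Δreserves = −141.5B, Δdeposits = 0.
Δrequired reserves = 11% × 0 = 0.
Δexcess reserves = Δreserves − Δrequired = −141.5B − (0) = -141.5 billion.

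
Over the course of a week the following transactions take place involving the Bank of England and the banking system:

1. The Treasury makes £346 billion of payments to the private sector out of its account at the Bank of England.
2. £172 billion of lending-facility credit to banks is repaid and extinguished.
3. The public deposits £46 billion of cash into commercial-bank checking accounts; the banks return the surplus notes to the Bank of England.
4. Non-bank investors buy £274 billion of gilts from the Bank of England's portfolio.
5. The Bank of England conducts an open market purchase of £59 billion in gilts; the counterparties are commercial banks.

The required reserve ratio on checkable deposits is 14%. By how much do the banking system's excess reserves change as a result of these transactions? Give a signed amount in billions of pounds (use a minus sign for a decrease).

Government spending £346 billion: reserves +£346B, deposits +£346B.
Discount-window repayment £172 billion: reserves −£172B, deposits 0.
Currency deposit £46 billion: reserves +£46B, deposits +£46B.
Asset sale (to non-banks) £274 billion: reserves −£274B, deposits −£274B.
OMO purchase (from banks) £59 billion: reserves +£59B, deposits 0.
Totals: Δreserves = +£5B, Δdeposits = +£118B.
Δrequired reserves = 14% × +£118B = +£16.52B.
Δexcess reserves = Δreserves − Δrequired = +£5B − (+£16.52B) = -£11.52 billion.

-£11.52 billion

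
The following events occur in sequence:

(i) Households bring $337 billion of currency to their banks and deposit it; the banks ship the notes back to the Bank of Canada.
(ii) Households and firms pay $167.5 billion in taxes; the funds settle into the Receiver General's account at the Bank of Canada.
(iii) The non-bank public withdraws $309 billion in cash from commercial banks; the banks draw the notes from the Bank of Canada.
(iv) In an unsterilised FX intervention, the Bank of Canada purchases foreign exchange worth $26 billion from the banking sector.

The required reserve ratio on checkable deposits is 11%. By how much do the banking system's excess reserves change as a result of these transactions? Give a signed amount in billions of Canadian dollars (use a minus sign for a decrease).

Currency deposit $337 billion: reserves +$337B, deposits +$337B.
Government account inflow $167.5 billion: reserves −$167.5B, deposits −$167.5B.
Currency withdrawal $309 billion: reserves −$309B, deposits −$309B.
FX purchase $26 billion: reserves +$26B, deposits 0.
Totals: Δreserves = −$113.5B, Δdeposits = −$139.5B.
Δrequired reserves = 11% × −$139.5B = −$15.345B.
Δexcess reserves = Δreserves − Δrequired = −$113.5B − (−$15.345B) = -$98.155 billion.

-$98.155 billion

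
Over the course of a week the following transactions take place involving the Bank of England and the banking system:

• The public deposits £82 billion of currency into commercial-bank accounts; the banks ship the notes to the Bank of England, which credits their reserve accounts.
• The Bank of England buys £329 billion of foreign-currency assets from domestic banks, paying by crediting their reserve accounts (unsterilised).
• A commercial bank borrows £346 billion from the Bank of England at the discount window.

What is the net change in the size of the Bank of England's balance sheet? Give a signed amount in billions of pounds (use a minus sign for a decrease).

+£675 billion

Currency deposit £82 billion: only the composition of liabilities changes → 0.
FX purchase £329 billion: a Bank of England asset is acquired → +£329B.
Discount-window loan £346 billion: a Bank of England asset is acquired → +£346B.
Net: 0 + 329 + 346 = +£675 billion.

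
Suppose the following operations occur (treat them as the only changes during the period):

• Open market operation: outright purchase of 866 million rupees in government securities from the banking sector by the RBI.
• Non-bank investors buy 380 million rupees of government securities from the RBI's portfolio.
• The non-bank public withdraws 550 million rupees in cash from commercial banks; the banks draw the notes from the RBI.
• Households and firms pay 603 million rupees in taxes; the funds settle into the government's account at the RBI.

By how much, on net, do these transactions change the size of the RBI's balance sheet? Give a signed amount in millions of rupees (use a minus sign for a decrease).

OMO purchase (from banks) 866 million rupees: an RBI asset is acquired → +866M.
Asset sale (to non-banks) 380 million rupees: an RBI asset is shed → −380M.
Currency withdrawal 550 million rupees: only the composition of liabilities changes → 0.
Government account inflow 603 million rupees: only the composition of liabilities changes → 0.
Net: 866 − 380 + 0 + 0 = +486 million.

+486 million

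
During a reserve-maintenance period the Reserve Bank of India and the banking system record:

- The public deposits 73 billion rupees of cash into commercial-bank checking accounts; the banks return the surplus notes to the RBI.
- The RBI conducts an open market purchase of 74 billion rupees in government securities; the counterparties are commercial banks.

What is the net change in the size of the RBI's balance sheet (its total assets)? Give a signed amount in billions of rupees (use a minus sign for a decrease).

Currency deposit 73 billion rupees: only the composition of liabilities changes → 0.
OMO purchase (from banks) 74 billion rupees: an RBI asset is acquired → +74B.
Net: 0 + 74 = +74 billion.

+74 billion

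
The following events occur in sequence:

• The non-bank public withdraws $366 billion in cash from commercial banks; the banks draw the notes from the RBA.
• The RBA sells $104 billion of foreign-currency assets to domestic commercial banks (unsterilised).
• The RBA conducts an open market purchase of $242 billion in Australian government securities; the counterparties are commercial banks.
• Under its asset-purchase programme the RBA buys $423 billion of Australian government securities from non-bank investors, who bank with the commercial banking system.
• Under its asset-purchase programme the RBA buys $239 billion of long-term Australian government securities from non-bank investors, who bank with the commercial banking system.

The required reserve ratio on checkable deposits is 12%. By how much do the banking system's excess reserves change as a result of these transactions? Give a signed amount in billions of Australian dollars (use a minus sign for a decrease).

+$398.48 billion

Currency withdrawal $366 billion: reserves −$366B, deposits −$366B.
FX sale $104 billion: reserves −$104B, deposits 0.
OMO purchase (from banks) $242 billion: reserves +$242B, deposits 0.
Asset purchase (from non-banks) $423 billion: reserves +$423B, deposits +$423B.
Asset purchase (from non-banks) $239 billion: reserves +$239B, deposits +$239B.
Totals: Δreserves = +$434B, Δdeposits = +$296B.
Δrequired reserves = 12% × +$296B = +$35.52B.
Δexcess reserves = Δreserves − Δrequired = +$434B − (+$35.52B) = +$398.48 billion.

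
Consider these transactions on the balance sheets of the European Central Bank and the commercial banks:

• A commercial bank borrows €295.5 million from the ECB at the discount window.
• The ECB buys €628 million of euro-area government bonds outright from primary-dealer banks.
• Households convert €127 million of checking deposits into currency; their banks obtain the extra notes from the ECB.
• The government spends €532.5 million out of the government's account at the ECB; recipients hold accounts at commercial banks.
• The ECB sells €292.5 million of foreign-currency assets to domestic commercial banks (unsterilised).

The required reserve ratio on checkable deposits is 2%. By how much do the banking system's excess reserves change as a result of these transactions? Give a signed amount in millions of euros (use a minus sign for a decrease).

+€1028.39 million

Discount-window loan €295.5 million: reserves +€295.5M, deposits 0.
OMO purchase (from banks) €628 million: reserves +€628M, deposits 0.
Currency withdrawal €127 million: reserves −€127M, deposits −€127M.
Government spending €532.5 million: reserves +€532.5M, deposits +€532.5M.
FX sale €292.5 million: reserves −€292.5M, deposits 0.
Totals: Δreserves = +€1036.5M, Δdeposits = +€405.5M.
Δrequired reserves = 2% × +€405.5M = +€8.11M.
Δexcess reserves = Δreserves − Δrequired = +€1036.5M − (+€8.11M) = +€1028.39 million.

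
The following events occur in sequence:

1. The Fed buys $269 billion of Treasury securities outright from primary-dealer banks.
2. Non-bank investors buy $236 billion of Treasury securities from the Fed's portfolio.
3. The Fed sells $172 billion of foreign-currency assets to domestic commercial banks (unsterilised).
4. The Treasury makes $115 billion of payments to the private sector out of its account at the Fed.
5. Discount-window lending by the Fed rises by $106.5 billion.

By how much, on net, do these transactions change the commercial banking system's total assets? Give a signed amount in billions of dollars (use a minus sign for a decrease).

OMO purchase (from banks) $269 billion: just an asset swap on bank balance sheets → 0.
Asset sale (to non-banks) $236 billion: bank balance sheets shrink → −$236B.
FX sale $172 billion: just an asset swap on bank balance sheets → 0.
Government spending $115 billion: bank balance sheets expand → +$115B.
Discount-window loan $106.5 billion: bank balance sheets expand → +$106.5B.
Net: 0 − 236 + 0 + 115 + 106.5 = -$14.5 billion.

-$14.5 billion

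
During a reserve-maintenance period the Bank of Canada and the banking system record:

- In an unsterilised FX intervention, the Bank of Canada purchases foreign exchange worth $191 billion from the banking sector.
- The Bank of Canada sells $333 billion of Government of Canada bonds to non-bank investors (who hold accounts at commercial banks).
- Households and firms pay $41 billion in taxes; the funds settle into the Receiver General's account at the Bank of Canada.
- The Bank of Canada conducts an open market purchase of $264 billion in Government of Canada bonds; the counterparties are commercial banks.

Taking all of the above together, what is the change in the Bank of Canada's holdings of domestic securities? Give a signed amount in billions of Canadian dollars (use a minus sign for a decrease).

Bank of Canada balance sheet:
  Assets:      Securities −$69B, Foreign assets +$191B
  Liabilities: Bank reserves +$81B, Government deposits +$41B
Commercial banking system:
  Assets:      Reserves at CB +$81B, Securities −$264B, Foreign assets −$191B
  Liabilities: Checkable deposits −$374B
So the change in the Bank of Canada's holdings of domestic securities is -$69 billion.

-$69 billion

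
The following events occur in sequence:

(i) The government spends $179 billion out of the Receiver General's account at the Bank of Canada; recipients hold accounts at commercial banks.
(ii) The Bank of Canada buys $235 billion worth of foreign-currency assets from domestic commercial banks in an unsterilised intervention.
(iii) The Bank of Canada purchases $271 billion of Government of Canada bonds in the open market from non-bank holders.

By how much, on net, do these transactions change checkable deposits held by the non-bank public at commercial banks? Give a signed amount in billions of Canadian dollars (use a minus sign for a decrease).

Government spending $179 billion: non-bank counterparties' bank balances rise → +$179B.
FX purchase $235 billion: the counterparty is a bank, so public deposits are unchanged → 0.
Asset purchase (from non-banks) $271 billion: non-bank counterparties' bank balances rise → +$271B.
Net: 179 + 0 + 271 = +$450 billion.

+$450 billion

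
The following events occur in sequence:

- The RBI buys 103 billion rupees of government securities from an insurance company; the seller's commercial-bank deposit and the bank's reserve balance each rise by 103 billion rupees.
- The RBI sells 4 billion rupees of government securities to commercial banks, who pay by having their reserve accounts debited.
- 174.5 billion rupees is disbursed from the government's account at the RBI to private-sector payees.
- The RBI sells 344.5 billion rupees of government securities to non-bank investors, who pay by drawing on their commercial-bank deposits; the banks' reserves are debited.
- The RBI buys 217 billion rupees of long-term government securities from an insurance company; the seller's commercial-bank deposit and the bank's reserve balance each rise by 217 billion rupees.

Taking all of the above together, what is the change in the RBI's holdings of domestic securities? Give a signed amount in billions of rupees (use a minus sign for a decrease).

Asset purchase (from non-banks) 103 billion rupees: securities added to the RBI's portfolio → +103B.
OMO sale (to banks) 4 billion rupees: securities removed from the RBI's portfolio → −4B.
Government spending 174.5 billion rupees: the RBI's securities portfolio is untouched → 0.
Asset sale (to non-banks) 344.5 billion rupees: securities removed from the RBI's portfolio → −344.5B.
Asset purchase (from non-banks) 217 billion rupees: securities added to the RBI's portfolio → +217B.
Net: 103 − 4 + 0 − 344.5 + 217 = -28.5 billion.

-28.5 billion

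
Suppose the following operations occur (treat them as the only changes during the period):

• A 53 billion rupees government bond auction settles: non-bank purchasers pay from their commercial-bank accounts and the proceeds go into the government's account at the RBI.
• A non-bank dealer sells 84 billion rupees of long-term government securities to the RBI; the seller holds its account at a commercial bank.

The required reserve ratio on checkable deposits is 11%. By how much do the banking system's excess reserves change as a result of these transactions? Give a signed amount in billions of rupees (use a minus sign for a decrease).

+27.59 billion

Government account inflow 53 billion rupees: reserves −53B, deposits −53B.
Asset purchase (from non-banks) 84 billion rupees: reserves +84B, deposits +84B.
Totals: Δreserves = +31B, Δdeposits = +31B.
Δrequired reserves = 11% × +31B = +3.41B.
Δexcess reserves = Δreserves − Δrequired = +31B − (+3.41B) = +27.59 billion.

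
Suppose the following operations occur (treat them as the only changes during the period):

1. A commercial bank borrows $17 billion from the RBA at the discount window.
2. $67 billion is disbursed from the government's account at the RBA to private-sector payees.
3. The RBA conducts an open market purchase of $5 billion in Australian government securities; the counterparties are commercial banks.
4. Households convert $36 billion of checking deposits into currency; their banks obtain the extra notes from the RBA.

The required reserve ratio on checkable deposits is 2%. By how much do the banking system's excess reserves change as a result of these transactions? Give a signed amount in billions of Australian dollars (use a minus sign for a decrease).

Discount-window loan $17 billion: reserves +$17B, deposits 0.
Government spending $67 billion: reserves +$67B, deposits +$67B.
OMO purchase (from banks) $5 billion: reserves +$5B, deposits 0.
Currency withdrawal $36 billion: reserves −$36B, deposits −$36B.
Totals: Δreserves = +$53B, Δdeposits = +$31B.
Δrequired reserves = 2% × +$31B = +$0.62B.
Δexcess reserves = Δreserves − Δrequired = +$53B − (+$0.62B) = +$52.38 billion.

+$52.38 billion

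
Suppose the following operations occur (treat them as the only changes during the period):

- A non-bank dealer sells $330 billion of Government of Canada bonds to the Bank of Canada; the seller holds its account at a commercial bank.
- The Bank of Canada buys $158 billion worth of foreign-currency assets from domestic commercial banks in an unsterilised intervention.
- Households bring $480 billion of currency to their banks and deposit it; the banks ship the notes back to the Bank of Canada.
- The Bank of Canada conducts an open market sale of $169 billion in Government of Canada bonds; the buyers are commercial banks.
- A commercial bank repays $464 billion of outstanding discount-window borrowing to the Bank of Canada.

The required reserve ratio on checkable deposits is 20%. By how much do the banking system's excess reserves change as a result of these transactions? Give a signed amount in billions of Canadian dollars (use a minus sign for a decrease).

+$173 billion

Asset purchase (from non-banks) $330 billion: reserves +$330B, deposits +$330B.
FX purchase $158 billion: reserves +$158B, deposits 0.
Currency deposit $480 billion: reserves +$480B, deposits +$480B.
OMO sale (to banks) $169 billion: reserves −$169B, deposits 0.
Discount-window repayment $464 billion: reserves −$464B, deposits 0.
Totals: Δreserves = +$335B, Δdeposits = +$810B.
Δrequired reserves = 20% × +$810B = +$162B.
Δexcess reserves = Δreserves − Δrequired = +$335B − (+$162B) = +$173 billion.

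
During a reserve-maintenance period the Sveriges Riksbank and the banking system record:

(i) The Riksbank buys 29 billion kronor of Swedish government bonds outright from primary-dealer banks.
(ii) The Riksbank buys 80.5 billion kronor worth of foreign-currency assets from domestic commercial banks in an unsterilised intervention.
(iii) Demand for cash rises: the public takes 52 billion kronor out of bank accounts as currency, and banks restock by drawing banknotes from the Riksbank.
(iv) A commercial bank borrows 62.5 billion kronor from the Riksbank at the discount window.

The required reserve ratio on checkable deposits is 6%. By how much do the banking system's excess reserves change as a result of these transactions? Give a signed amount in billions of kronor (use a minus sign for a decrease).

+123.12 billion

OMO purchase (from banks) 29 billion kronor: reserves +29B, deposits 0.
FX purchase 80.5 billion kronor: reserves +80.5B, deposits 0.
Currency withdrawal 52 billion kronor: reserves −52B, deposits −52B.
Discount-window loan 62.5 billion kronor: reserves +62.5B, deposits 0.
Totals: Δreserves = +120B, Δdeposits = −52B.
Δrequired reserves = 6% × −52B = −3.12B.
Δexcess reserves = Δreserves − Δrequired = +120B − (−3.12B) = +123.12 billion.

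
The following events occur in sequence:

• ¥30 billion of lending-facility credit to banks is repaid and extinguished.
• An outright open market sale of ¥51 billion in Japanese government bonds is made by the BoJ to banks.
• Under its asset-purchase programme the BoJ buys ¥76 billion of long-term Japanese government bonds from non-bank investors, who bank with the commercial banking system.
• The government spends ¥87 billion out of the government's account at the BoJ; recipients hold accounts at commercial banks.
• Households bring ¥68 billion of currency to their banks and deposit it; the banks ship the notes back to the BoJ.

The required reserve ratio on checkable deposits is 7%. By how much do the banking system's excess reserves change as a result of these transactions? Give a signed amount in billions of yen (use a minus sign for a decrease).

Discount-window repayment ¥30 billion: reserves −¥30B, deposits 0.
OMO sale (to banks) ¥51 billion: reserves −¥51B, deposits 0.
Asset purchase (from non-banks) ¥76 billion: reserves +¥76B, deposits +¥76B.
Government spending ¥87 billion: reserves +¥87B, deposits +¥87B.
Currency deposit ¥68 billion: reserves +¥68B, deposits +¥68B.
Totals: Δreserves = +¥150B, Δdeposits = +¥231B.
Δrequired reserves = 7% × +¥231B = +¥16.17B.
Δexcess reserves = Δreserves − Δrequired = +¥150B − (+¥16.17B) = +¥133.83 billion.

+¥133.83 billion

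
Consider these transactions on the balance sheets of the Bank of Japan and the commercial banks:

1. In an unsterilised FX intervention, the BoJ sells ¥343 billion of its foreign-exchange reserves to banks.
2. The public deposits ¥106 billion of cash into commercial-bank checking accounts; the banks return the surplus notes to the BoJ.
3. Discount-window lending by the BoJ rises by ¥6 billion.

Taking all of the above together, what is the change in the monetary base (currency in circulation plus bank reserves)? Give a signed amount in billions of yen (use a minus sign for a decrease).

BoJ balance sheet:
  Assets:      Loans to banks +¥6B, Foreign assets −¥343B
  Liabilities: Bank reserves −¥231B, Currency in circulation −¥106B
Commercial banking system:
  Assets:      Reserves at CB −¥231B, Foreign assets +¥343B
  Liabilities: Checkable deposits +¥106B, Borrowings from CB +¥6B
Monetary base = currency + reserves: −¥106B + (−¥231B) = -¥337 billion.

-¥337 billion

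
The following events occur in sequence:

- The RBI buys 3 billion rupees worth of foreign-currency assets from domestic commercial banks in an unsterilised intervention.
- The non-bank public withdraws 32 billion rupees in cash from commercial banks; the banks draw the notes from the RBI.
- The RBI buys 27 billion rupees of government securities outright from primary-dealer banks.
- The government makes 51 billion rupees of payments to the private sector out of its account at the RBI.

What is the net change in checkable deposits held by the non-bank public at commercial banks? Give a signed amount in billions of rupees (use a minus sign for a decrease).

RBI balance sheet:
  Assets:      Securities +27B, Foreign assets +3B
  Liabilities: Bank reserves +49B, Currency in circulation +32B, Government deposits −51B
Commercial banking system:
  Assets:      Reserves at CB +49B, Securities −27B, Foreign assets −3B
  Liabilities: Checkable deposits +19B
So the change in checkable deposits held by the non-bank public at commercial banks is +19 billion.

+19 billion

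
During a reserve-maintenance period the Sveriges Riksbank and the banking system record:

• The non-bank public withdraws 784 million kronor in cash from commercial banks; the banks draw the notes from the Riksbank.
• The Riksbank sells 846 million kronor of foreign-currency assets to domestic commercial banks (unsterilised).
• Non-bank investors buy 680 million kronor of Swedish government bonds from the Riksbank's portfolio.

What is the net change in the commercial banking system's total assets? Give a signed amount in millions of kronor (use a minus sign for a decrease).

-1464 million

Currency withdrawal 784 million kronor: bank balance sheets shrink → −784M.
FX sale 846 million kronor: just an asset swap on bank balance sheets → 0.
Asset sale (to non-banks) 680 million kronor: bank balance sheets shrink → −680M.
Net: −784 + 0 − 680 = -1464 million.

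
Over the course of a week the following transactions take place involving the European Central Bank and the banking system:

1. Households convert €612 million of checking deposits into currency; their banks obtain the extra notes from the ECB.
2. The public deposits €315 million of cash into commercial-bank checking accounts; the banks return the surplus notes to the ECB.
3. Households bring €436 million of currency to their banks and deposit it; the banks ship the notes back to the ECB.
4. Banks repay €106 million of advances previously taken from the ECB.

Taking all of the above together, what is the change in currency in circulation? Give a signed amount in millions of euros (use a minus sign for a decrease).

-€139 million

Currency withdrawal €612 million: notes leave the central bank → +€612M.
Currency deposit €315 million: notes return to the central bank → −€315M.
Currency deposit €436 million: notes return to the central bank → −€436M.
Discount-window repayment €106 million: no currency enters or leaves circulation → 0.
Net: 612 − 315 − 436 + 0 = -€139 million.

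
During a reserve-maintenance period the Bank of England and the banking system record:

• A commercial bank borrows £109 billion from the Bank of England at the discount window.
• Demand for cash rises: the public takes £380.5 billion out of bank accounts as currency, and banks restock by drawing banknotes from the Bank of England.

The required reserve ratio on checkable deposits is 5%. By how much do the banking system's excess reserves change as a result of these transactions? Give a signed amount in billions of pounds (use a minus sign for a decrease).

-£252.475 billion

Discount-window loan £109 billion: reserves +£109B, deposits 0.
Currency withdrawal £380.5 billion: reserves −£380.5B, deposits −£380.5B.
Totals: Δreserves = −£271.5B, Δdeposits = −£380.5B.
Δrequired reserves = 5% × −£380.5B = −£19.025B.
Δexcess reserves = Δreserves − Δrequired = −£271.5B − (−£19.025B) = -£252.475 billion.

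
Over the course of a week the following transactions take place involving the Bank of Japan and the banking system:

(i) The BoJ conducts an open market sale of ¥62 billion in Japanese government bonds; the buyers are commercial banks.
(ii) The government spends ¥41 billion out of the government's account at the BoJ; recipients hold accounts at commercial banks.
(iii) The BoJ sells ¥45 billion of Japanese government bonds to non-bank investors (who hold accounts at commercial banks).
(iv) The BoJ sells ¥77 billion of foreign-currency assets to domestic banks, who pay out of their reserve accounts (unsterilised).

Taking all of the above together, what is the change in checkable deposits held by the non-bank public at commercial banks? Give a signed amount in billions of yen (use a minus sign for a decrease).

-¥4 billion

BoJ balance sheet:
  Assets:      Securities −¥107B, Foreign assets −¥77B
  Liabilities: Bank reserves −¥143B, Government deposits −¥41B
Commercial banking system:
  Assets:      Reserves at CB −¥143B, Securities +¥62B, Foreign assets +¥77B
  Liabilities: Checkable deposits −¥4B
So the change in checkable deposits held by the non-bank public at commercial banks is -¥4 billion.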